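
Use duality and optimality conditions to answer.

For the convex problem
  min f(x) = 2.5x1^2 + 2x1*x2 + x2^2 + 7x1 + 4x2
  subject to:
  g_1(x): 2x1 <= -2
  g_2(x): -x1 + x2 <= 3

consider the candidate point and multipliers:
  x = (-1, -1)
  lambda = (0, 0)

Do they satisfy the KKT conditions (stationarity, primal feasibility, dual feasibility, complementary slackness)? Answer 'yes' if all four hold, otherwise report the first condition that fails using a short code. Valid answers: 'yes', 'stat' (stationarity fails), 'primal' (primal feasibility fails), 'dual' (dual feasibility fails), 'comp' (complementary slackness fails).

Gradient of f: grad f(x) = Q x + c = (0, 0)
Constraint values g_i(x) = a_i^T x - b_i:
  g_1((-1, -1)) = 0
  g_2((-1, -1)) = -3
Stationarity residual: grad f(x) + sum_i lambda_i a_i = (0, 0)
  -> stationarity OK
Primal feasibility (all g_i <= 0): OK
Dual feasibility (all lambda_i >= 0): OK
Complementary slackness (lambda_i * g_i(x) = 0 for all i): OK

Verdict: yes, KKT holds.

yes


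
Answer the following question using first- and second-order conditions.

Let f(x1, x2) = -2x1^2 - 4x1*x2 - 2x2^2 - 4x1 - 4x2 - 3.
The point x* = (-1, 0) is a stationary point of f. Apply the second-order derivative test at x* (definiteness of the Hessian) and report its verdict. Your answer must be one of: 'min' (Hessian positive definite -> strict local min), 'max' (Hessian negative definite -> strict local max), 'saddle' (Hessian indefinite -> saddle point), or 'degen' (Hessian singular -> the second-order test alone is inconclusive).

Compute the Hessian H = grad^2 f:
  H = [[-4, -4], [-4, -4]]
Verify stationarity: grad f(x*) = H x* + g = (0, 0).
Eigenvalues of H: -8, 0.
H has a zero eigenvalue (singular; negative semidefinite but not definite), so H is neither positive definite, negative definite, nor indefinite. The second-order test alone is inconclusive -> degen.
(Indeed, f is constant along the null direction of H through x*, so x* is not a strict local extremum.)

degen


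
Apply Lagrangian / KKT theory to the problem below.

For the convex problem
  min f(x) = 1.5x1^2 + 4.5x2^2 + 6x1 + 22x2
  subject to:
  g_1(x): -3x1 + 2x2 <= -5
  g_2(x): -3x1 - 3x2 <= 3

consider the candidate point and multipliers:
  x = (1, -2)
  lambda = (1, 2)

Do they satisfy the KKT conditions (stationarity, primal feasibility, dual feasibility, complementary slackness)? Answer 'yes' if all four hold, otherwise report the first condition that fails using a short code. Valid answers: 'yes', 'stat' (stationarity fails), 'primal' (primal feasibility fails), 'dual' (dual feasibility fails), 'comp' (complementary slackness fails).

Gradient of f: grad f(x) = Q x + c = (9, 4)
Constraint values g_i(x) = a_i^T x - b_i:
  g_1((1, -2)) = -2
  g_2((1, -2)) = 0
Stationarity residual: grad f(x) + sum_i lambda_i a_i = (0, 0)
  -> stationarity OK
Primal feasibility (all g_i <= 0): OK
Dual feasibility (all lambda_i >= 0): OK
Complementary slackness (lambda_i * g_i(x) = 0 for all i): FAILS

Verdict: the first failing condition is complementary_slackness -> comp.

comp


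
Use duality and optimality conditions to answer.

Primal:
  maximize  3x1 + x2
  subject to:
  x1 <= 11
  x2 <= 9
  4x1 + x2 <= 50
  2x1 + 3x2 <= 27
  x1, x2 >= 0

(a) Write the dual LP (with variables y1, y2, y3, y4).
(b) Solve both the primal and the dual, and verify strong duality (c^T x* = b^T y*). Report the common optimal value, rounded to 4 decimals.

The standard primal-dual pair for 'max c^T x s.t. A x <= b, x >= 0' is:
  Dual:  min b^T y  s.t.  A^T y >= c,  y >= 0.

So the dual LP is:
  minimize  11y1 + 9y2 + 50y3 + 27y4
  subject to:
    y1 + 4y3 + 2y4 >= 3
    y2 + y3 + 3y4 >= 1
    y1, y2, y3, y4 >= 0

Solving the primal: x* = (11, 1.6667).
  primal value c^T x* = 34.6667.
Solving the dual: y* = (2.3333, 0, 0, 0.3333).
  dual value b^T y* = 34.6667.
Strong duality: c^T x* = b^T y*. Confirmed.

34.6667


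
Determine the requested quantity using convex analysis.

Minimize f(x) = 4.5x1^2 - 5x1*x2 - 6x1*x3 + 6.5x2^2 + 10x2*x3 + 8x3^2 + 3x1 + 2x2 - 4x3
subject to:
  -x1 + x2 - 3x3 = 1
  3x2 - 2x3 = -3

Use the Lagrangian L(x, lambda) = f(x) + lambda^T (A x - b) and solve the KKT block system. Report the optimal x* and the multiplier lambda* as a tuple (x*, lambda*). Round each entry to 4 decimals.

Form the Lagrangian:
  L(x, lambda) = (1/2) x^T Q x + c^T x + lambda^T (A x - b)
Stationarity (grad_x L = 0): Q x + c + A^T lambda = 0.
Primal feasibility: A x = b.

This gives the KKT block system:
  [ Q   A^T ] [ x     ]   [-c ]
  [ A    0  ] [ lambda ] = [ b ]

Solving the linear system:
  x*      = (-1.6223, -1.1079, -0.1619)
  lambda* = (-5.0896, 3.6667)
  f(x*)   = 4.8272

x* = (-1.6223, -1.1079, -0.1619), lambda* = (-5.0896, 3.6667)


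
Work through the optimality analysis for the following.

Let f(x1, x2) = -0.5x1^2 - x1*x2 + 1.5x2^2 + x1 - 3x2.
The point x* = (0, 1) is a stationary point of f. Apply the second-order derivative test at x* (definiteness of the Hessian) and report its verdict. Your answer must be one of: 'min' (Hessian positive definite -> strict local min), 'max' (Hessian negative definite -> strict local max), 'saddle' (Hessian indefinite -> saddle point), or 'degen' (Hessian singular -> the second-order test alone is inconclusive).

Compute the Hessian H = grad^2 f:
  H = [[-1, -1], [-1, 3]]
Verify stationarity: grad f(x*) = H x* + g = (0, 0).
Eigenvalues of H: -1.2361, 3.2361.
Eigenvalues have mixed signs, so H is indefinite -> x* is a saddle point.

saddle


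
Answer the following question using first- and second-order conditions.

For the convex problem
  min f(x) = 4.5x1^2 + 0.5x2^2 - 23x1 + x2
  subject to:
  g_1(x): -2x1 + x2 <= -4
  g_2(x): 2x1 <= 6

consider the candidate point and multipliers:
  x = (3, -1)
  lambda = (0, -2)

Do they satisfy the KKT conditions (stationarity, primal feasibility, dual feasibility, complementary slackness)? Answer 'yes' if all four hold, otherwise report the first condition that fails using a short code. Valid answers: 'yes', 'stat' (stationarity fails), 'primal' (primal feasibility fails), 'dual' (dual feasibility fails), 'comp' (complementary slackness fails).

Gradient of f: grad f(x) = Q x + c = (4, 0)
Constraint values g_i(x) = a_i^T x - b_i:
  g_1((3, -1)) = -3
  g_2((3, -1)) = 0
Stationarity residual: grad f(x) + sum_i lambda_i a_i = (0, 0)
  -> stationarity OK
Primal feasibility (all g_i <= 0): OK
Dual feasibility (all lambda_i >= 0): FAILS
Complementary slackness (lambda_i * g_i(x) = 0 for all i): OK

Verdict: the first failing condition is dual_feasibility -> dual.

dual


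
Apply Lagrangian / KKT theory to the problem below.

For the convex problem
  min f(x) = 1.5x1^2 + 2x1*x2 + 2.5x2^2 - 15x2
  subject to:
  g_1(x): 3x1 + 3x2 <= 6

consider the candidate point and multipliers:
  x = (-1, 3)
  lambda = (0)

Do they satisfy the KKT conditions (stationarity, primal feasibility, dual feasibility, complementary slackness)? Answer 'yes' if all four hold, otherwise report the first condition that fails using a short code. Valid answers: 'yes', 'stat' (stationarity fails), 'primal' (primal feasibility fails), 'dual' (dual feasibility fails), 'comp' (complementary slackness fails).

Gradient of f: grad f(x) = Q x + c = (3, -2)
Constraint values g_i(x) = a_i^T x - b_i:
  g_1((-1, 3)) = 0
Stationarity residual: grad f(x) + sum_i lambda_i a_i = (3, -2)
  -> stationarity FAILS
Primal feasibility (all g_i <= 0): OK
Dual feasibility (all lambda_i >= 0): OK
Complementary slackness (lambda_i * g_i(x) = 0 for all i): OK

Verdict: the first failing condition is stationarity -> stat.

stat


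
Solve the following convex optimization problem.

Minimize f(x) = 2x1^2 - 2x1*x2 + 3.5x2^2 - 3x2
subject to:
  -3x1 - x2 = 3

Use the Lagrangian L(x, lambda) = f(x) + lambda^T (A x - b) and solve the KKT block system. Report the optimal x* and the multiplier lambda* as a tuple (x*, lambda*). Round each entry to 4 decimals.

Form the Lagrangian:
  L(x, lambda) = (1/2) x^T Q x + c^T x + lambda^T (A x - b)
Stationarity (grad_x L = 0): Q x + c + A^T lambda = 0.
Primal feasibility: A x = b.

This gives the KKT block system:
  [ Q   A^T ] [ x     ]   [-c ]
  [ A    0  ] [ lambda ] = [ b ]

Solving the linear system:
  x*      = (-0.9873, -0.038)
  lambda* = (-1.2911)
  f(x*)   = 1.9937

x* = (-0.9873, -0.038), lambda* = (-1.2911)


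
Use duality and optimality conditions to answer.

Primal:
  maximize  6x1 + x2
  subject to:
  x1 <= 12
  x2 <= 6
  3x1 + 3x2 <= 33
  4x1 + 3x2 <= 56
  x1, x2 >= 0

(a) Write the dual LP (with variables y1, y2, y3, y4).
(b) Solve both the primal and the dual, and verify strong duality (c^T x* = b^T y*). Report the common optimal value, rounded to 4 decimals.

The standard primal-dual pair for 'max c^T x s.t. A x <= b, x >= 0' is:
  Dual:  min b^T y  s.t.  A^T y >= c,  y >= 0.

So the dual LP is:
  minimize  12y1 + 6y2 + 33y3 + 56y4
  subject to:
    y1 + 3y3 + 4y4 >= 6
    y2 + 3y3 + 3y4 >= 1
    y1, y2, y3, y4 >= 0

Solving the primal: x* = (11, 0).
  primal value c^T x* = 66.
Solving the dual: y* = (0, 0, 2, 0).
  dual value b^T y* = 66.
Strong duality: c^T x* = b^T y*. Confirmed.

66


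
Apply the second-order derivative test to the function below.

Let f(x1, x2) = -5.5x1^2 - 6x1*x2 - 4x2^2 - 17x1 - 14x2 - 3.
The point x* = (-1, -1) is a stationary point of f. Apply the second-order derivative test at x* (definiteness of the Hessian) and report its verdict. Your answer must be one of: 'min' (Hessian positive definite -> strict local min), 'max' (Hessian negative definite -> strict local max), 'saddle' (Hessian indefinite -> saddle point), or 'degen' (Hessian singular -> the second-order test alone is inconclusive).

Compute the Hessian H = grad^2 f:
  H = [[-11, -6], [-6, -8]]
Verify stationarity: grad f(x*) = H x* + g = (0, 0).
Eigenvalues of H: -15.6847, -3.3153.
Both eigenvalues < 0, so H is negative definite -> x* is a strict local max.

max


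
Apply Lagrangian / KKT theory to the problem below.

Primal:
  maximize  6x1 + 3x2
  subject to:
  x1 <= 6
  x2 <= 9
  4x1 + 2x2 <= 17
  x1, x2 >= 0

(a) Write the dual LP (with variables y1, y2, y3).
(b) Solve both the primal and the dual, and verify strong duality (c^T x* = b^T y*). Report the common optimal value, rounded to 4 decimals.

The standard primal-dual pair for 'max c^T x s.t. A x <= b, x >= 0' is:
  Dual:  min b^T y  s.t.  A^T y >= c,  y >= 0.

So the dual LP is:
  minimize  6y1 + 9y2 + 17y3
  subject to:
    y1 + 4y3 >= 6
    y2 + 2y3 >= 3
    y1, y2, y3 >= 0

Solving the primal: x* = (4.25, 0).
  primal value c^T x* = 25.5.
Solving the dual: y* = (0, 0, 1.5).
  dual value b^T y* = 25.5.
Strong duality: c^T x* = b^T y*. Confirmed.

25.5


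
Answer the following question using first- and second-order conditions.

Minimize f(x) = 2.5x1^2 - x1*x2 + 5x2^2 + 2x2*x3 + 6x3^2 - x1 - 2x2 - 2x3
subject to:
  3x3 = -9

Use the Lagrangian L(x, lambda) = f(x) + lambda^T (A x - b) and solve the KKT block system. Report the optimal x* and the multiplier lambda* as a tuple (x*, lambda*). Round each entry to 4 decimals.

Form the Lagrangian:
  L(x, lambda) = (1/2) x^T Q x + c^T x + lambda^T (A x - b)
Stationarity (grad_x L = 0): Q x + c + A^T lambda = 0.
Primal feasibility: A x = b.

This gives the KKT block system:
  [ Q   A^T ] [ x     ]   [-c ]
  [ A    0  ] [ lambda ] = [ b ]

Solving the linear system:
  x*      = (0.3673, 0.8367, -3)
  lambda* = (12.1088)
  f(x*)   = 56.4694

x* = (0.3673, 0.8367, -3), lambda* = (12.1088)


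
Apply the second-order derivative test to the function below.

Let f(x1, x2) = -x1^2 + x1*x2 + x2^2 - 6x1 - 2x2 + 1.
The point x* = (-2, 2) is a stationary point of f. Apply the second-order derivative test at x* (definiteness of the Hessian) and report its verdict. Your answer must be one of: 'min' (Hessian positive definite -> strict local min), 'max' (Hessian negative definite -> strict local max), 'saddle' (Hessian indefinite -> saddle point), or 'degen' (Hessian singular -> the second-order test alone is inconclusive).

Compute the Hessian H = grad^2 f:
  H = [[-2, 1], [1, 2]]
Verify stationarity: grad f(x*) = H x* + g = (0, 0).
Eigenvalues of H: -2.2361, 2.2361.
Eigenvalues have mixed signs, so H is indefinite -> x* is a saddle point.

saddle


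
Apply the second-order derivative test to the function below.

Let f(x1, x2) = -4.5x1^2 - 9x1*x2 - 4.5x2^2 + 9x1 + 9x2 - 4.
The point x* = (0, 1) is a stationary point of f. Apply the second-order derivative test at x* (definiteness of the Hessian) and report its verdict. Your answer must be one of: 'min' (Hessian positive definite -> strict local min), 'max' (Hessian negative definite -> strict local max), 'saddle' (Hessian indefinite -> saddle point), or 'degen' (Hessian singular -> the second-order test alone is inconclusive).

Compute the Hessian H = grad^2 f:
  H = [[-9, -9], [-9, -9]]
Verify stationarity: grad f(x*) = H x* + g = (0, 0).
Eigenvalues of H: -18, 0.
H has a zero eigenvalue (singular; negative semidefinite but not definite), so H is neither positive definite, negative definite, nor indefinite. The second-order test alone is inconclusive -> degen.
(Indeed, f is constant along the null direction of H through x*, so x* is not a strict local extremum.)

degen


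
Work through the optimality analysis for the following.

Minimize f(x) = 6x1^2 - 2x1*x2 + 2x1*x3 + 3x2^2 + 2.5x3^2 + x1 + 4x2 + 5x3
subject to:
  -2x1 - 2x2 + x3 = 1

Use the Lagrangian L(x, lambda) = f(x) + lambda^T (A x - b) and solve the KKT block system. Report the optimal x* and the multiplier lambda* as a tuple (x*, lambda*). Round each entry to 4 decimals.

Form the Lagrangian:
  L(x, lambda) = (1/2) x^T Q x + c^T x + lambda^T (A x - b)
Stationarity (grad_x L = 0): Q x + c + A^T lambda = 0.
Primal feasibility: A x = b.

This gives the KKT block system:
  [ Q   A^T ] [ x     ]   [-c ]
  [ A    0  ] [ lambda ] = [ b ]

Solving the linear system:
  x*      = (-0.1259, -0.8165, -0.8849)
  lambda* = (-0.3237)
  f(x*)   = -3.7464

x* = (-0.1259, -0.8165, -0.8849), lambda* = (-0.3237)


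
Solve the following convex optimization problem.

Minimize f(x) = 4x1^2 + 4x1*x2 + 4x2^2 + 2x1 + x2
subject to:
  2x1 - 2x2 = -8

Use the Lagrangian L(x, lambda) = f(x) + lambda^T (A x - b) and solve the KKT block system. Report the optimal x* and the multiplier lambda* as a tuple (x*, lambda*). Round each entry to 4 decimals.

Form the Lagrangian:
  L(x, lambda) = (1/2) x^T Q x + c^T x + lambda^T (A x - b)
Stationarity (grad_x L = 0): Q x + c + A^T lambda = 0.
Primal feasibility: A x = b.

This gives the KKT block system:
  [ Q   A^T ] [ x     ]   [-c ]
  [ A    0  ] [ lambda ] = [ b ]

Solving the linear system:
  x*      = (-2.125, 1.875)
  lambda* = (3.75)
  f(x*)   = 13.8125

x* = (-2.125, 1.875), lambda* = (3.75)


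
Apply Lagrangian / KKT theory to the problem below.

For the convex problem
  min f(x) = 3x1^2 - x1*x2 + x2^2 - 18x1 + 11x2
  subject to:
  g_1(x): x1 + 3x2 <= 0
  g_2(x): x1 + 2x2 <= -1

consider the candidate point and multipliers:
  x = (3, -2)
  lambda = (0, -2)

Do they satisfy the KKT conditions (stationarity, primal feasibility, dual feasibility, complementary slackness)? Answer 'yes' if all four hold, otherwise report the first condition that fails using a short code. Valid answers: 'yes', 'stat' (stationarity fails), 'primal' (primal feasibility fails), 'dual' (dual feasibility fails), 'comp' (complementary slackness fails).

Gradient of f: grad f(x) = Q x + c = (2, 4)
Constraint values g_i(x) = a_i^T x - b_i:
  g_1((3, -2)) = -3
  g_2((3, -2)) = 0
Stationarity residual: grad f(x) + sum_i lambda_i a_i = (0, 0)
  -> stationarity OK
Primal feasibility (all g_i <= 0): OK
Dual feasibility (all lambda_i >= 0): FAILS
Complementary slackness (lambda_i * g_i(x) = 0 for all i): OK

Verdict: the first failing condition is dual_feasibility -> dual.

dual


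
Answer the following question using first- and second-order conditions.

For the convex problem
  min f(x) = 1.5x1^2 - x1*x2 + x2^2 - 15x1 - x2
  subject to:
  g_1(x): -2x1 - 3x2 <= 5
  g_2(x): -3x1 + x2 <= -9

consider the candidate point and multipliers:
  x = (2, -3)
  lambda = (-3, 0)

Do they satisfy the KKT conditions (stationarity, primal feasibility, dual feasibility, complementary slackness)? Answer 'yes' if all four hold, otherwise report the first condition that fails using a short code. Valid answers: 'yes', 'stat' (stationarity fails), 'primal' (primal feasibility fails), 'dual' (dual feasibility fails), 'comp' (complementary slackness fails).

Gradient of f: grad f(x) = Q x + c = (-6, -9)
Constraint values g_i(x) = a_i^T x - b_i:
  g_1((2, -3)) = 0
  g_2((2, -3)) = 0
Stationarity residual: grad f(x) + sum_i lambda_i a_i = (0, 0)
  -> stationarity OK
Primal feasibility (all g_i <= 0): OK
Dual feasibility (all lambda_i >= 0): FAILS
Complementary slackness (lambda_i * g_i(x) = 0 for all i): OK

Verdict: the first failing condition is dual_feasibility -> dual.

dual


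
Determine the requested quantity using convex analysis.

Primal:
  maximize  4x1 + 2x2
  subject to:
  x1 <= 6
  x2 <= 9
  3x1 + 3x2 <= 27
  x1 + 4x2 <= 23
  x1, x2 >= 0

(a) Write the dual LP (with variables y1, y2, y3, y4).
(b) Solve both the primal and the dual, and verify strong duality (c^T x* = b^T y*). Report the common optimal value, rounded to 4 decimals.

The standard primal-dual pair for 'max c^T x s.t. A x <= b, x >= 0' is:
  Dual:  min b^T y  s.t.  A^T y >= c,  y >= 0.

So the dual LP is:
  minimize  6y1 + 9y2 + 27y3 + 23y4
  subject to:
    y1 + 3y3 + y4 >= 4
    y2 + 3y3 + 4y4 >= 2
    y1, y2, y3, y4 >= 0

Solving the primal: x* = (6, 3).
  primal value c^T x* = 30.
Solving the dual: y* = (2, 0, 0.6667, 0).
  dual value b^T y* = 30.
Strong duality: c^T x* = b^T y*. Confirmed.

30


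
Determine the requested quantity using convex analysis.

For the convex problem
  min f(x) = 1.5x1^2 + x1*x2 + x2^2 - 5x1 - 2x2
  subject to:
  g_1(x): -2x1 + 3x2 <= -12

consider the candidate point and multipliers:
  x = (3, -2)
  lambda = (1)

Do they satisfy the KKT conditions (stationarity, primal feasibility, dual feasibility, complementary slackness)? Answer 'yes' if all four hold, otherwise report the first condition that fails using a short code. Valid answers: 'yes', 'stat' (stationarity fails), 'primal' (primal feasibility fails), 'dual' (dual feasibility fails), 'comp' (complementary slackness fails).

Gradient of f: grad f(x) = Q x + c = (2, -3)
Constraint values g_i(x) = a_i^T x - b_i:
  g_1((3, -2)) = 0
Stationarity residual: grad f(x) + sum_i lambda_i a_i = (0, 0)
  -> stationarity OK
Primal feasibility (all g_i <= 0): OK
Dual feasibility (all lambda_i >= 0): OK
Complementary slackness (lambda_i * g_i(x) = 0 for all i): OK

Verdict: yes, KKT holds.

yes


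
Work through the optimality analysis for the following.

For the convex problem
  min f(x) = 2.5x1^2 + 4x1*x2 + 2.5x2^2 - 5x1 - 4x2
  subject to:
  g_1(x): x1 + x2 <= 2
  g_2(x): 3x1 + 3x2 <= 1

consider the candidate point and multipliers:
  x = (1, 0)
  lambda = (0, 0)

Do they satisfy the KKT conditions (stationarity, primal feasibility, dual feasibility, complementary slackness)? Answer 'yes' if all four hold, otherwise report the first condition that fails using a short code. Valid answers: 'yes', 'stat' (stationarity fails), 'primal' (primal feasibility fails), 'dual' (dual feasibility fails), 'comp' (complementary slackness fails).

Gradient of f: grad f(x) = Q x + c = (0, 0)
Constraint values g_i(x) = a_i^T x - b_i:
  g_1((1, 0)) = -1
  g_2((1, 0)) = 2
Stationarity residual: grad f(x) + sum_i lambda_i a_i = (0, 0)
  -> stationarity OK
Primal feasibility (all g_i <= 0): FAILS
Dual feasibility (all lambda_i >= 0): OK
Complementary slackness (lambda_i * g_i(x) = 0 for all i): OK

Verdict: the first failing condition is primal_feasibility -> primal.

primal


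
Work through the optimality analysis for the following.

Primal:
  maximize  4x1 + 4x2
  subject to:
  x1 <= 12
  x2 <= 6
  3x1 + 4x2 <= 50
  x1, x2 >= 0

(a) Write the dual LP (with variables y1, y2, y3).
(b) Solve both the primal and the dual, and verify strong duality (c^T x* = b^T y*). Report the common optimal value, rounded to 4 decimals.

The standard primal-dual pair for 'max c^T x s.t. A x <= b, x >= 0' is:
  Dual:  min b^T y  s.t.  A^T y >= c,  y >= 0.

So the dual LP is:
  minimize  12y1 + 6y2 + 50y3
  subject to:
    y1 + 3y3 >= 4
    y2 + 4y3 >= 4
    y1, y2, y3 >= 0

Solving the primal: x* = (12, 3.5).
  primal value c^T x* = 62.
Solving the dual: y* = (1, 0, 1).
  dual value b^T y* = 62.
Strong duality: c^T x* = b^T y*. Confirmed.

62


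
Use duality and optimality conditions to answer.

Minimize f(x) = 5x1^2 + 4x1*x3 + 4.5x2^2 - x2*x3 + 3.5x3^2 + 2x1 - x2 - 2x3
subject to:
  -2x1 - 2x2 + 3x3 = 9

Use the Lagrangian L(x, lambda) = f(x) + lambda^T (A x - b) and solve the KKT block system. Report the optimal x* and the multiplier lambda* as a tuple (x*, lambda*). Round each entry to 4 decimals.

Form the Lagrangian:
  L(x, lambda) = (1/2) x^T Q x + c^T x + lambda^T (A x - b)
Stationarity (grad_x L = 0): Q x + c + A^T lambda = 0.
Primal feasibility: A x = b.

This gives the KKT block system:
  [ Q   A^T ] [ x     ]   [-c ]
  [ A    0  ] [ lambda ] = [ b ]

Solving the linear system:
  x*      = (-1.408, -0.1364, 1.9704)
  lambda* = (-2.0991)
  f(x*)   = 6.1358

x* = (-1.408, -0.1364, 1.9704), lambda* = (-2.0991)


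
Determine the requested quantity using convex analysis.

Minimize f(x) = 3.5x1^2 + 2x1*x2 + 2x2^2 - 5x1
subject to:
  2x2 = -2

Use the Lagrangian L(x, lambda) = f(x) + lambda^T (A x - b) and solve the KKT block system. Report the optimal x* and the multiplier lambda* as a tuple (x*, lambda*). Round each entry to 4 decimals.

Form the Lagrangian:
  L(x, lambda) = (1/2) x^T Q x + c^T x + lambda^T (A x - b)
Stationarity (grad_x L = 0): Q x + c + A^T lambda = 0.
Primal feasibility: A x = b.

This gives the KKT block system:
  [ Q   A^T ] [ x     ]   [-c ]
  [ A    0  ] [ lambda ] = [ b ]

Solving the linear system:
  x*      = (1, -1)
  lambda* = (1)
  f(x*)   = -1.5

x* = (1, -1), lambda* = (1)


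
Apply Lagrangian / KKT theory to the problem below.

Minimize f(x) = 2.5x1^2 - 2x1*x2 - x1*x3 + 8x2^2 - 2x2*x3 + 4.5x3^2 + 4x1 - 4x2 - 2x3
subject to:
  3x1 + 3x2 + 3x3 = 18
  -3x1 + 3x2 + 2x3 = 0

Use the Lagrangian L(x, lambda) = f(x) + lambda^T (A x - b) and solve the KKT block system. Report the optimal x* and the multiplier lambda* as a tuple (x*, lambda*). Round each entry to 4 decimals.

Form the Lagrangian:
  L(x, lambda) = (1/2) x^T Q x + c^T x + lambda^T (A x - b)
Stationarity (grad_x L = 0): Q x + c + A^T lambda = 0.
Primal feasibility: A x = b.

This gives the KKT block system:
  [ Q   A^T ] [ x     ]   [-c ]
  [ A    0  ] [ lambda ] = [ b ]

Solving the linear system:
  x*      = (2.6801, 1.4007, 1.9191)
  lambda* = (-3.6488, 0.5779)
  f(x*)   = 33.4792

x* = (2.6801, 1.4007, 1.9191), lambda* = (-3.6488, 0.5779)


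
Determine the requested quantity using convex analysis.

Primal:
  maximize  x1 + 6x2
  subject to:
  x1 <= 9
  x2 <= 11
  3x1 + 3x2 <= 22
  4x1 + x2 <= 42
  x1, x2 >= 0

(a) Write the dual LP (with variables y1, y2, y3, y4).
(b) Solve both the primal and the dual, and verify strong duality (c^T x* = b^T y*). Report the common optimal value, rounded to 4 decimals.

The standard primal-dual pair for 'max c^T x s.t. A x <= b, x >= 0' is:
  Dual:  min b^T y  s.t.  A^T y >= c,  y >= 0.

So the dual LP is:
  minimize  9y1 + 11y2 + 22y3 + 42y4
  subject to:
    y1 + 3y3 + 4y4 >= 1
    y2 + 3y3 + y4 >= 6
    y1, y2, y3, y4 >= 0

Solving the primal: x* = (0, 7.3333).
  primal value c^T x* = 44.
Solving the dual: y* = (0, 0, 2, 0).
  dual value b^T y* = 44.
Strong duality: c^T x* = b^T y*. Confirmed.

44


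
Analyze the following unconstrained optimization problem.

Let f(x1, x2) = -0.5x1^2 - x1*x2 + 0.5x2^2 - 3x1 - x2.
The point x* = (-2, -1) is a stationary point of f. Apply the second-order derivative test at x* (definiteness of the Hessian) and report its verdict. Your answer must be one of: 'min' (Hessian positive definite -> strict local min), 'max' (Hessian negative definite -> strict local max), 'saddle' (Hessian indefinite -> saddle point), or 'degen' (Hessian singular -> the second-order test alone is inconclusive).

Compute the Hessian H = grad^2 f:
  H = [[-1, -1], [-1, 1]]
Verify stationarity: grad f(x*) = H x* + g = (0, 0).
Eigenvalues of H: -1.4142, 1.4142.
Eigenvalues have mixed signs, so H is indefinite -> x* is a saddle point.

saddle


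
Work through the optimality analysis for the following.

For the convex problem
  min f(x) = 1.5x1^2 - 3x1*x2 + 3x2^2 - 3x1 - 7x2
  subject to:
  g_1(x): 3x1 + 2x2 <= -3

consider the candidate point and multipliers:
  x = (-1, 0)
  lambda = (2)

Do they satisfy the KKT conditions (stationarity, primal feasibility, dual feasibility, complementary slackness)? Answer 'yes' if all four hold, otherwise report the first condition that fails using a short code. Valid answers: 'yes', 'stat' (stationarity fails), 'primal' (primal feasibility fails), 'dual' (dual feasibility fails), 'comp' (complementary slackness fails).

Gradient of f: grad f(x) = Q x + c = (-6, -4)
Constraint values g_i(x) = a_i^T x - b_i:
  g_1((-1, 0)) = 0
Stationarity residual: grad f(x) + sum_i lambda_i a_i = (0, 0)
  -> stationarity OK
Primal feasibility (all g_i <= 0): OK
Dual feasibility (all lambda_i >= 0): OK
Complementary slackness (lambda_i * g_i(x) = 0 for all i): OK

Verdict: yes, KKT holds.

yes


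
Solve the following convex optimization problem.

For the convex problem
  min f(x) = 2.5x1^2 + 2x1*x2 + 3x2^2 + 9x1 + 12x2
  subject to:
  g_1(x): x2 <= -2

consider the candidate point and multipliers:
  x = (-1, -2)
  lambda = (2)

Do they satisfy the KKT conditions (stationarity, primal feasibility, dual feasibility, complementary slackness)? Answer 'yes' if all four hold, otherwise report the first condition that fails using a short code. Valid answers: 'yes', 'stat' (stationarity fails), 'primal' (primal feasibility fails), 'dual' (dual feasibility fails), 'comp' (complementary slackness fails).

Gradient of f: grad f(x) = Q x + c = (0, -2)
Constraint values g_i(x) = a_i^T x - b_i:
  g_1((-1, -2)) = 0
Stationarity residual: grad f(x) + sum_i lambda_i a_i = (0, 0)
  -> stationarity OK
Primal feasibility (all g_i <= 0): OK
Dual feasibility (all lambda_i >= 0): OK
Complementary slackness (lambda_i * g_i(x) = 0 for all i): OK

Verdict: yes, KKT holds.

yes


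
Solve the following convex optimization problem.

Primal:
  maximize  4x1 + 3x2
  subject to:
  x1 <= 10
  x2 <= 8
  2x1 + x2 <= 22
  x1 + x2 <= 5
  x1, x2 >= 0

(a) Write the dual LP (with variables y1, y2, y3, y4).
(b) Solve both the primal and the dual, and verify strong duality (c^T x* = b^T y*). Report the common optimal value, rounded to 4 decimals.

The standard primal-dual pair for 'max c^T x s.t. A x <= b, x >= 0' is:
  Dual:  min b^T y  s.t.  A^T y >= c,  y >= 0.

So the dual LP is:
  minimize  10y1 + 8y2 + 22y3 + 5y4
  subject to:
    y1 + 2y3 + y4 >= 4
    y2 + y3 + y4 >= 3
    y1, y2, y3, y4 >= 0

Solving the primal: x* = (5, 0).
  primal value c^T x* = 20.
Solving the dual: y* = (0, 0, 0, 4).
  dual value b^T y* = 20.
Strong duality: c^T x* = b^T y*. Confirmed.

20


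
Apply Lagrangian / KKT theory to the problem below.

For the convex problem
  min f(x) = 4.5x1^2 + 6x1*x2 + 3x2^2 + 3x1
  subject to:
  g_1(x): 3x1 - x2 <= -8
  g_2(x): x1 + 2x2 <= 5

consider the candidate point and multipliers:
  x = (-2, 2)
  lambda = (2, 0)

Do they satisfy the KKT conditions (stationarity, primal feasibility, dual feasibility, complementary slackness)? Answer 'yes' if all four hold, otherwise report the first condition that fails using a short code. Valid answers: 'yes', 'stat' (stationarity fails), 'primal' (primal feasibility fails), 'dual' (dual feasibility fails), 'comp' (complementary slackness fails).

Gradient of f: grad f(x) = Q x + c = (-3, 0)
Constraint values g_i(x) = a_i^T x - b_i:
  g_1((-2, 2)) = 0
  g_2((-2, 2)) = -3
Stationarity residual: grad f(x) + sum_i lambda_i a_i = (3, -2)
  -> stationarity FAILS
Primal feasibility (all g_i <= 0): OK
Dual feasibility (all lambda_i >= 0): OK
Complementary slackness (lambda_i * g_i(x) = 0 for all i): OK

Verdict: the first failing condition is stationarity -> stat.

stat


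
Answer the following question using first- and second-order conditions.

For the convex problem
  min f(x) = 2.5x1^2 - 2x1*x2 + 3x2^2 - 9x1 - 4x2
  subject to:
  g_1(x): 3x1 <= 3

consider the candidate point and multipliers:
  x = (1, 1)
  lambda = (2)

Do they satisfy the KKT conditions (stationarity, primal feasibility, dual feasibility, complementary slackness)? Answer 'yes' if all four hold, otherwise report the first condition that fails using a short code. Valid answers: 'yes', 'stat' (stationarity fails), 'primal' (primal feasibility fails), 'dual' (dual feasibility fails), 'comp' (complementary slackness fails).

Gradient of f: grad f(x) = Q x + c = (-6, 0)
Constraint values g_i(x) = a_i^T x - b_i:
  g_1((1, 1)) = 0
Stationarity residual: grad f(x) + sum_i lambda_i a_i = (0, 0)
  -> stationarity OK
Primal feasibility (all g_i <= 0): OK
Dual feasibility (all lambda_i >= 0): OK
Complementary slackness (lambda_i * g_i(x) = 0 for all i): OK

Verdict: yes, KKT holds.

yes


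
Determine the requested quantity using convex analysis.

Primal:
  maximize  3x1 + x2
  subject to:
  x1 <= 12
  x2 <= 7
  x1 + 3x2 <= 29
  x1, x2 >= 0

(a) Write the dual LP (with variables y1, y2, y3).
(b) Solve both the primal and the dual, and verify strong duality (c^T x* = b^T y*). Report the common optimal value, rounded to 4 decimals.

The standard primal-dual pair for 'max c^T x s.t. A x <= b, x >= 0' is:
  Dual:  min b^T y  s.t.  A^T y >= c,  y >= 0.

So the dual LP is:
  minimize  12y1 + 7y2 + 29y3
  subject to:
    y1 + y3 >= 3
    y2 + 3y3 >= 1
    y1, y2, y3 >= 0

Solving the primal: x* = (12, 5.6667).
  primal value c^T x* = 41.6667.
Solving the dual: y* = (2.6667, 0, 0.3333).
  dual value b^T y* = 41.6667.
Strong duality: c^T x* = b^T y*. Confirmed.

41.6667


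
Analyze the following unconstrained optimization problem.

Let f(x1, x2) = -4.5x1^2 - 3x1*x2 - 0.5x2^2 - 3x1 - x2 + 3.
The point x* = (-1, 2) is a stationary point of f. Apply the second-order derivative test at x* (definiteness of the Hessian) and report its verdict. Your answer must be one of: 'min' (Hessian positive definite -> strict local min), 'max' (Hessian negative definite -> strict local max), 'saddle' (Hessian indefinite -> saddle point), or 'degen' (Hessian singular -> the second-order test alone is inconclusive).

Compute the Hessian H = grad^2 f:
  H = [[-9, -3], [-3, -1]]
Verify stationarity: grad f(x*) = H x* + g = (0, 0).
Eigenvalues of H: -10, 0.
H has a zero eigenvalue (singular; negative semidefinite but not definite), so H is neither positive definite, negative definite, nor indefinite. The second-order test alone is inconclusive -> degen.
(Indeed, f is constant along the null direction of H through x*, so x* is not a strict local extremum.)

degen


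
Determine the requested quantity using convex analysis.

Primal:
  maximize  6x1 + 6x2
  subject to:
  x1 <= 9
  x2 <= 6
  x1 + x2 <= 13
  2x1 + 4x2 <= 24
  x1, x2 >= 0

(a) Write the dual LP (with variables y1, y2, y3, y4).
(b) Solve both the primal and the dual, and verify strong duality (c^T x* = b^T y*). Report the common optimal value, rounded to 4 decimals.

The standard primal-dual pair for 'max c^T x s.t. A x <= b, x >= 0' is:
  Dual:  min b^T y  s.t.  A^T y >= c,  y >= 0.

So the dual LP is:
  minimize  9y1 + 6y2 + 13y3 + 24y4
  subject to:
    y1 + y3 + 2y4 >= 6
    y2 + y3 + 4y4 >= 6
    y1, y2, y3, y4 >= 0

Solving the primal: x* = (9, 1.5).
  primal value c^T x* = 63.
Solving the dual: y* = (3, 0, 0, 1.5).
  dual value b^T y* = 63.
Strong duality: c^T x* = b^T y*. Confirmed.

63


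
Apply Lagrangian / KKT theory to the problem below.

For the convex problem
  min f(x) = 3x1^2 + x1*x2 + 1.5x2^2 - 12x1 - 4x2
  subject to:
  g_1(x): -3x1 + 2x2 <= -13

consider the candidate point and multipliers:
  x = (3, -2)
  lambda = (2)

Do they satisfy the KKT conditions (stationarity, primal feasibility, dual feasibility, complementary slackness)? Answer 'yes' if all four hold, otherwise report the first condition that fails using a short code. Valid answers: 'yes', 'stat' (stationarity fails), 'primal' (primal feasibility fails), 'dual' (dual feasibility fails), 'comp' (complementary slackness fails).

Gradient of f: grad f(x) = Q x + c = (4, -7)
Constraint values g_i(x) = a_i^T x - b_i:
  g_1((3, -2)) = 0
Stationarity residual: grad f(x) + sum_i lambda_i a_i = (-2, -3)
  -> stationarity FAILS
Primal feasibility (all g_i <= 0): OK
Dual feasibility (all lambda_i >= 0): OK
Complementary slackness (lambda_i * g_i(x) = 0 for all i): OK

Verdict: the first failing condition is stationarity -> stat.

stat


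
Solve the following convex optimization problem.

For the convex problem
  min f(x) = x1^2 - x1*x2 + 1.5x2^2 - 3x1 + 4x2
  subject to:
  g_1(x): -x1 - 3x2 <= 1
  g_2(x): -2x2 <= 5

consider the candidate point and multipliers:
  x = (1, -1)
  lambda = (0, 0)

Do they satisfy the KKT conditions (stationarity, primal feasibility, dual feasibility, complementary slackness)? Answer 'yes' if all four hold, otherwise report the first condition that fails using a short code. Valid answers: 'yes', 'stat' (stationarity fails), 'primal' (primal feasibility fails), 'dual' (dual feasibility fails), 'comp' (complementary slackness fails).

Gradient of f: grad f(x) = Q x + c = (0, 0)
Constraint values g_i(x) = a_i^T x - b_i:
  g_1((1, -1)) = 1
  g_2((1, -1)) = -3
Stationarity residual: grad f(x) + sum_i lambda_i a_i = (0, 0)
  -> stationarity OK
Primal feasibility (all g_i <= 0): FAILS
Dual feasibility (all lambda_i >= 0): OK
Complementary slackness (lambda_i * g_i(x) = 0 for all i): OK

Verdict: the first failing condition is primal_feasibility -> primal.

primal


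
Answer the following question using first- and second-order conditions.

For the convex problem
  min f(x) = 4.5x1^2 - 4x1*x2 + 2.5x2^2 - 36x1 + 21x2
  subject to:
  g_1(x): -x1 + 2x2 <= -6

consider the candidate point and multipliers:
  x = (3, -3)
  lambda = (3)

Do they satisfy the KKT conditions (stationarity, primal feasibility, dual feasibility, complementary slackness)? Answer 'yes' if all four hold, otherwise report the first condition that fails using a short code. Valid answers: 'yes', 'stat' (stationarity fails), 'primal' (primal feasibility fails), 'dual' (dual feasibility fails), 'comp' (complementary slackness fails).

Gradient of f: grad f(x) = Q x + c = (3, -6)
Constraint values g_i(x) = a_i^T x - b_i:
  g_1((3, -3)) = -3
Stationarity residual: grad f(x) + sum_i lambda_i a_i = (0, 0)
  -> stationarity OK
Primal feasibility (all g_i <= 0): OK
Dual feasibility (all lambda_i >= 0): OK
Complementary slackness (lambda_i * g_i(x) = 0 for all i): FAILS

Verdict: the first failing condition is complementary_slackness -> comp.

comp


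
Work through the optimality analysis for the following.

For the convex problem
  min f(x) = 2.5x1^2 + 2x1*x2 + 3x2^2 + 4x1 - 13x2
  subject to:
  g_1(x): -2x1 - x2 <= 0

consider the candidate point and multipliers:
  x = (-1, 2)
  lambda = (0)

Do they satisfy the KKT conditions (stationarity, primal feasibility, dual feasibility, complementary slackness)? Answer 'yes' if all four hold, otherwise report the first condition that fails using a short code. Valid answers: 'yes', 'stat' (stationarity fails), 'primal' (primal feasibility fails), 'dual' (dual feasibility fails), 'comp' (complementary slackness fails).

Gradient of f: grad f(x) = Q x + c = (3, -3)
Constraint values g_i(x) = a_i^T x - b_i:
  g_1((-1, 2)) = 0
Stationarity residual: grad f(x) + sum_i lambda_i a_i = (3, -3)
  -> stationarity FAILS
Primal feasibility (all g_i <= 0): OK
Dual feasibility (all lambda_i >= 0): OK
Complementary slackness (lambda_i * g_i(x) = 0 for all i): OK

Verdict: the first failing condition is stationarity -> stat.

stat


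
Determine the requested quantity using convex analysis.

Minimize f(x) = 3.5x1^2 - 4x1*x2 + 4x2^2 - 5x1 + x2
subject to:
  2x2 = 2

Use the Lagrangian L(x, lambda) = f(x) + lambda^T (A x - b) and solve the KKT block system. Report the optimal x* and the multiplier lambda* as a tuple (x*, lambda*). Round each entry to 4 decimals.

Form the Lagrangian:
  L(x, lambda) = (1/2) x^T Q x + c^T x + lambda^T (A x - b)
Stationarity (grad_x L = 0): Q x + c + A^T lambda = 0.
Primal feasibility: A x = b.

This gives the KKT block system:
  [ Q   A^T ] [ x     ]   [-c ]
  [ A    0  ] [ lambda ] = [ b ]

Solving the linear system:
  x*      = (1.2857, 1)
  lambda* = (-1.9286)
  f(x*)   = -0.7857

x* = (1.2857, 1), lambda* = (-1.9286)


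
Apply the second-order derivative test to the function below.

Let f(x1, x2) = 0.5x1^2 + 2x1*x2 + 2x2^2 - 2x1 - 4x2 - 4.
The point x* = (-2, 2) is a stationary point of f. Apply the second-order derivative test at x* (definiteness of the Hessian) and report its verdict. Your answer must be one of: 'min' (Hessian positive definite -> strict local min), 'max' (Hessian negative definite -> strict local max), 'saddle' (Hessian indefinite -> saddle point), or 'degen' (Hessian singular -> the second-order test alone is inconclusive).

Compute the Hessian H = grad^2 f:
  H = [[1, 2], [2, 4]]
Verify stationarity: grad f(x*) = H x* + g = (0, 0).
Eigenvalues of H: 0, 5.
H has a zero eigenvalue (singular; positive semidefinite but not definite), so H is neither positive definite, negative definite, nor indefinite. The second-order test alone is inconclusive -> degen.
(Indeed, f is constant along the null direction of H through x*, so x* is not a strict local extremum.)

degen


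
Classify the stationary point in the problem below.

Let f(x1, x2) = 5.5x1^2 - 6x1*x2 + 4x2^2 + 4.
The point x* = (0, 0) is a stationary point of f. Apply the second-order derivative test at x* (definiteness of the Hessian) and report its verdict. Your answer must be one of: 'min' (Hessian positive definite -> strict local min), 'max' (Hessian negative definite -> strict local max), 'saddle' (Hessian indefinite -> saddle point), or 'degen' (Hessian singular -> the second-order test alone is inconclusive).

Compute the Hessian H = grad^2 f:
  H = [[11, -6], [-6, 8]]
Verify stationarity: grad f(x*) = H x* + g = (0, 0).
Eigenvalues of H: 3.3153, 15.6847.
Both eigenvalues > 0, so H is positive definite -> x* is a strict local min.

min


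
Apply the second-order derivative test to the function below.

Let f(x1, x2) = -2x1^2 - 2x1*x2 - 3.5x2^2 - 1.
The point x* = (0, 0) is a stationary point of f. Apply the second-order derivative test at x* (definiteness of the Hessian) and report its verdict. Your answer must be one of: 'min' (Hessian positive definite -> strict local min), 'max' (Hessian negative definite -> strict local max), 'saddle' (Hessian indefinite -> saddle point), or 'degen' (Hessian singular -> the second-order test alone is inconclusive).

Compute the Hessian H = grad^2 f:
  H = [[-4, -2], [-2, -7]]
Verify stationarity: grad f(x*) = H x* + g = (0, 0).
Eigenvalues of H: -8, -3.
Both eigenvalues < 0, so H is negative definite -> x* is a strict local max.

max


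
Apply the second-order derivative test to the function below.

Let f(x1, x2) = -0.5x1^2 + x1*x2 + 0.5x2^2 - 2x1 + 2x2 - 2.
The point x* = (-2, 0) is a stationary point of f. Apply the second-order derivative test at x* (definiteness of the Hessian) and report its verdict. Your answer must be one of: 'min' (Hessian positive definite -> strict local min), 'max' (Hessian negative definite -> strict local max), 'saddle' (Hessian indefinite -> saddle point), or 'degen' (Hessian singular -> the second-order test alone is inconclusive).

Compute the Hessian H = grad^2 f:
  H = [[-1, 1], [1, 1]]
Verify stationarity: grad f(x*) = H x* + g = (0, 0).
Eigenvalues of H: -1.4142, 1.4142.
Eigenvalues have mixed signs, so H is indefinite -> x* is a saddle point.

saddle


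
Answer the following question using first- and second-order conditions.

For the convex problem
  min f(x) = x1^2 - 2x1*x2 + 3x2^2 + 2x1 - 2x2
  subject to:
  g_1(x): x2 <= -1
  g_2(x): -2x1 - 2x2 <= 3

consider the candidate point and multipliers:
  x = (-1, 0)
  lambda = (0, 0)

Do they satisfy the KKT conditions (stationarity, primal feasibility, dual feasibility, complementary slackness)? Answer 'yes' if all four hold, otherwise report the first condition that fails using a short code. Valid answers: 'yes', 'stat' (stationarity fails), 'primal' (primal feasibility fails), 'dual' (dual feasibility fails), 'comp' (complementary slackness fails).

Gradient of f: grad f(x) = Q x + c = (0, 0)
Constraint values g_i(x) = a_i^T x - b_i:
  g_1((-1, 0)) = 1
  g_2((-1, 0)) = -1
Stationarity residual: grad f(x) + sum_i lambda_i a_i = (0, 0)
  -> stationarity OK
Primal feasibility (all g_i <= 0): FAILS
Dual feasibility (all lambda_i >= 0): OK
Complementary slackness (lambda_i * g_i(x) = 0 for all i): OK

Verdict: the first failing condition is primal_feasibility -> primal.

primal
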